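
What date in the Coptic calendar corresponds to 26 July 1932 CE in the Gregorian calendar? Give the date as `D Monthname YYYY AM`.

19 Epip 1648 AM

Both dates share Julian Day Number 2426915; in the Coptic calendar that is 19 Epip 1648 AM.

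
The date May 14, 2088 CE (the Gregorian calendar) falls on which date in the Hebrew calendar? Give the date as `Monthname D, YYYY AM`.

Iyar 23, 5848 AM

Both dates share Julian Day Number 2483821; in the Hebrew calendar that is 23 Iyar 5848 AM.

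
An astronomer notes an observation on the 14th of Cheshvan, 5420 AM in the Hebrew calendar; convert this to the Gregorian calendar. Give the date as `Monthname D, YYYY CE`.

October 31, 1659 CE

Both dates share Julian Day Number 2327301; in the Gregorian calendar that is 31 October 1659 CE.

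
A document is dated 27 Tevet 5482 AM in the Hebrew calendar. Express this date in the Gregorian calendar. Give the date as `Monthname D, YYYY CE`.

January 16, 1722 CE

Julian Day Number of the source date = 2350023.
Converting JDN 2350023 to the Gregorian calendar gives 16 January 1722 CE.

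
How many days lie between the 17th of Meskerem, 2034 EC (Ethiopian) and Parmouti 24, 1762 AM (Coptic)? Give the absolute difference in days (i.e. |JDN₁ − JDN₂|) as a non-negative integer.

1678

JDN of the first date = 2466790.
JDN of the second date = 2468468.
|2468468 − 2466790| = 1678.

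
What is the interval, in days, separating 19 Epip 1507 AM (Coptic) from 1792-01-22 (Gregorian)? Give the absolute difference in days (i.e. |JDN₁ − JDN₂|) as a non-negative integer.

182

JDN of the first date = 2375414.
JDN of the second date = 2375596.
|2375596 − 2375414| = 182.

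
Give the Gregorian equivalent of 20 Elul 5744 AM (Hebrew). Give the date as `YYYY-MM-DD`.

1984-09-17

Both dates share Julian Day Number 2445961; in the Gregorian calendar that is 17 September 1984 CE.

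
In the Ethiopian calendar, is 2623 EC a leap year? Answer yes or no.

2623 mod 4 = 3; in the Ethiopian calendar a year is leap when year mod 4 = 3, so it is a leap year.

yes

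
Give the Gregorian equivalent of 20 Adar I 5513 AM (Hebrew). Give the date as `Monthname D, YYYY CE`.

February 24, 1753 CE

Julian Day Number of the source date = 2361385.
Converting JDN 2361385 to the Gregorian calendar gives 24 February 1753 CE.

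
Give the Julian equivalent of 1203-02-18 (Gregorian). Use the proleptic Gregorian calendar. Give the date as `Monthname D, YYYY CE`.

At this point the Julian calendar is 7 days behind the Gregorian.
18 February 1203 Gregorian − 7 days → 11 February 1203 Julian.

February 11, 1203 CE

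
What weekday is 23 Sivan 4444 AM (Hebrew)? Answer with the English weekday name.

Saturday

This is JDN 1971051 (14 June 684 Gregorian).
1971051 ≡ 5 (mod 7); counting from Monday = 0 gives Saturday.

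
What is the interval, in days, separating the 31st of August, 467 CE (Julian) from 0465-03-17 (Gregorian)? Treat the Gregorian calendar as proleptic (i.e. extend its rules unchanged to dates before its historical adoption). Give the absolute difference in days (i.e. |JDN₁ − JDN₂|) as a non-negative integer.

JDN of the first date = 1891872.
JDN of the second date = 1890974.
|1890974 − 1891872| = 898.

898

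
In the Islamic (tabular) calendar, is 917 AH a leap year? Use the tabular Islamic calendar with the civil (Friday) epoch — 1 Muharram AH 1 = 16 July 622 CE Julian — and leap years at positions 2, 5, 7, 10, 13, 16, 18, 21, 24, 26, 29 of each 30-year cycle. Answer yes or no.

no

Year 917 AH is year 17 of its 30-year cycle; leap positions are 2, 5, 7, 10, 13, 16, 18, 21, 24, 26, 29, so it is a common year (354 days).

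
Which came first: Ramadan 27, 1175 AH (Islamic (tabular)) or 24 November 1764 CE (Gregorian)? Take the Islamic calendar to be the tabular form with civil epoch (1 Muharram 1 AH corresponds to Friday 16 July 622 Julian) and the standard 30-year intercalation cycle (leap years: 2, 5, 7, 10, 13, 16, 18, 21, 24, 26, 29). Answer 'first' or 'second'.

first

First date → JDN 2364728; second date → JDN 2365676.
JDN 2364728 < JDN 2365676, so the first date is earlier.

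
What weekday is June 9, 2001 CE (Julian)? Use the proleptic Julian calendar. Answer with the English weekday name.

In the Gregorian calendar this is 22 June 2001 (JDN 2452083).
2452083 ≡ 4 (mod 7); counting from Monday = 0 gives Friday.

Friday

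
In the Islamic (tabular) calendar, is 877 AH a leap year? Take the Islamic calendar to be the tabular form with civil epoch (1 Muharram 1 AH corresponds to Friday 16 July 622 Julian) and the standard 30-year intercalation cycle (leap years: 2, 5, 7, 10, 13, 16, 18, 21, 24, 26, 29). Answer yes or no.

yes

Year 877 AH is year 7 of its 30-year cycle; leap positions are 2, 5, 7, 10, 13, 16, 18, 21, 24, 26, 29, so it is a leap year (355 days).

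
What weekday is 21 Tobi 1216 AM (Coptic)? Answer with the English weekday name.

Equivalently 26 January 1500 Gregorian, JDN 2268949.
JDN 2268949 mod 7 = 4, and JDN 0 was a Monday, so this is a Friday.

Friday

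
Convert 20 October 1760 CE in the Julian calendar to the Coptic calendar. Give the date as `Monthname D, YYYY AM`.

Paopi 23, 1477 AM

The source date corresponds to 31 October 1760 in the Gregorian calendar (JDN 2364191).
That day falls on 23 Paopi 1477 AM in the Coptic calendar.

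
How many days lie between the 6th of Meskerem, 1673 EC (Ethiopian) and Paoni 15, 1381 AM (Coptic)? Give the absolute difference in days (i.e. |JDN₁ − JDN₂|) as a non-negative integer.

First date → JDN 2334924; second date → JDN 2329359.
The interval is |2334924 − 2329359| = 5565 days.

5565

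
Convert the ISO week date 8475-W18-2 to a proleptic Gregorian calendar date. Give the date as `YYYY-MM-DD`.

8475-04-30

ISO week 1 of 8475 is the week containing the first Thursday of 8475.
Week 18, day 2 (Tuesday) lands on 8475-04-30.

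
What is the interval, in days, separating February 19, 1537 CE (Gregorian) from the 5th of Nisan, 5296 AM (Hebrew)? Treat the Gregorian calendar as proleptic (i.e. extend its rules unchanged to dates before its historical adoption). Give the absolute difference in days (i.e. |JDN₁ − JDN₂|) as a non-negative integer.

JDN of the first date = 2282487.
JDN of the second date = 2282168.
|2282168 − 2282487| = 319.

319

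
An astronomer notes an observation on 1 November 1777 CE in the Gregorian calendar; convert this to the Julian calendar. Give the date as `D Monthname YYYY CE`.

21 October 1777 CE

At this point the Julian calendar is 11 days behind the Gregorian.
1 November 1777 Gregorian − 11 days → 21 October 1777 Julian.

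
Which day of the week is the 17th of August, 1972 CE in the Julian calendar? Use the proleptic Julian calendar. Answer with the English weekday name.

Wednesday

In the Gregorian calendar this is 30 August 1972 (JDN 2441560).
Since JDN mod 7 = 2 (0 = Monday), the day is Wednesday.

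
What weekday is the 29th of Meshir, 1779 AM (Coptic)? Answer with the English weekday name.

Equivalently 8 March 2063 Gregorian, JDN 2474622.
2474622 ≡ 3 (mod 7); counting from Monday = 0 gives Thursday.

Thursday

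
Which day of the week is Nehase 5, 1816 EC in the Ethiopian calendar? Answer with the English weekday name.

Tuesday

In the Gregorian calendar this is 10 August 1824 (JDN 2387484).
JDN 2387484 mod 7 = 1, and JDN 0 was a Monday, so this is a Tuesday.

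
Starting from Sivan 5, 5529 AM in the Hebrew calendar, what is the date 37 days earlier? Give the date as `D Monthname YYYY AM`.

27 Nisan 5529 AM

The starting date is JDN 2367335; 2367335 − 37 = 2367298.
JDN 2367298 corresponds to 27 Nisan 5529 AM.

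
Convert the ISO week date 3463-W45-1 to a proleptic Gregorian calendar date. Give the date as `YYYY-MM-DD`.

ISO week 1 of 3463 is the week containing the first Thursday of 3463.
Week 45, day 1 (Monday) lands on 3463-11-02.

3463-11-02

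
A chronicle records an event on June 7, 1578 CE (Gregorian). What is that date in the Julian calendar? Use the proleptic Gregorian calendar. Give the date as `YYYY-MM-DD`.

1578-05-28

For dates in this range the Gregorian date is 10 days ahead of the Julian.
7 June 1578 Gregorian − 10 days → 28 May 1578 Julian.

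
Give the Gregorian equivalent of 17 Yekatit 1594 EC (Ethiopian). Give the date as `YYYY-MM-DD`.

1602-02-21

Julian Day Number of the source date = 2306230.
Converting JDN 2306230 to the Gregorian calendar gives 21 February 1602 CE.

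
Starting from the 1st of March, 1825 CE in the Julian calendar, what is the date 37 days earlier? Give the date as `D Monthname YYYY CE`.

JDN of the 1st of March, 1825 CE = 2387699.
2387699 − 37 = 2387662.
JDN 2387662 in the Julian calendar is 23 January 1825 CE.

23 January 1825 CE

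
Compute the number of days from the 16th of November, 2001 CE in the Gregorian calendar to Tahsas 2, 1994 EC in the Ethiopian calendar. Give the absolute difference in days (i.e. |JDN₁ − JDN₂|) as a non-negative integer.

First date → JDN 2452230; second date → JDN 2452255.
The interval is |2452230 − 2452255| = 25 days.

25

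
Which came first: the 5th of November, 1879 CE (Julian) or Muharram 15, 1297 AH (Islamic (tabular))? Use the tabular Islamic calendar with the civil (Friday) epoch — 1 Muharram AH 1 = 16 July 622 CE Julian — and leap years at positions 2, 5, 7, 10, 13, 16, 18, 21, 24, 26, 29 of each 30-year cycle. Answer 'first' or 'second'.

first

First date → JDN 2407671; second date → JDN 2407713.
JDN 2407671 < JDN 2407713, so the first date is earlier.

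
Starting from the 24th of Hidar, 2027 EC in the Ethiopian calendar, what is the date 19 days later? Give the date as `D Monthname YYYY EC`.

13 Tahsas 2027 EC

The starting date is JDN 2464300; 2464300 + 19 = 2464319.
JDN 2464319 corresponds to 13 Tahsas 2027 EC.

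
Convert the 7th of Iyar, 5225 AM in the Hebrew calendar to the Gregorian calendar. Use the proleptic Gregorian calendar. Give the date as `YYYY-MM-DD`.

1465-05-12

Both dates share Julian Day Number 2256272; in the Gregorian calendar that is 12 May 1465 CE.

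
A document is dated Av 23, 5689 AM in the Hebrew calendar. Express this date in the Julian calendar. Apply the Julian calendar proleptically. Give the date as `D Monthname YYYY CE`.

The source date corresponds to 29 August 1929 in the Gregorian calendar (JDN 2425853).
That day falls on 16 August 1929 CE in the Julian calendar.

16 August 1929 CE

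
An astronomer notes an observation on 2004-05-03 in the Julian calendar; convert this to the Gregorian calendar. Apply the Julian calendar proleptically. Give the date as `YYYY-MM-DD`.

2004-05-16

At this point the Julian calendar is 13 days behind the Gregorian.
3 May 2004 Julian + 13 days → 16 May 2004 Gregorian.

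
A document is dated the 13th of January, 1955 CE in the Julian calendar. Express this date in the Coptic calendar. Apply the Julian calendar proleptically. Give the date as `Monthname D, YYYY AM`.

Both dates share Julian Day Number 2435134; in the Coptic calendar that is 18 Tobi 1671 AM.

Tobi 18, 1671 AM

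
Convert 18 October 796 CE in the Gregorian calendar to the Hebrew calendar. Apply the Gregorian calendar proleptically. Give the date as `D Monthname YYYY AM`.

Both dates share Julian Day Number 2012084; in the Hebrew calendar that is 7 Cheshvan 4557 AM.

7 Cheshvan 4557 AM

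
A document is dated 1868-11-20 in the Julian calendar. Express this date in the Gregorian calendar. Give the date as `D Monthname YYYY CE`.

2 December 1868 CE

For dates in this range the Gregorian date is 12 days ahead of the Julian.
20 November 1868 Julian + 12 days → 2 December 1868 Gregorian.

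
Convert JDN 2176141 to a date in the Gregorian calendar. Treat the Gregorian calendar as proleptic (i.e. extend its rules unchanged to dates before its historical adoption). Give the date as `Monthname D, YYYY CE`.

Counting from JDN 2299161 = 15 Oct 1582 gives an offset of -123020 days.

December 20, 1245 CE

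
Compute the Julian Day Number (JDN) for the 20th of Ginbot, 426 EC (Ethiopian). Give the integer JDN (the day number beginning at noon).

1879711

In the proleptic Gregorian calendar the same day is 16 May 434.
JDN 2299161 is 15 October 1582 CE (Gregorian); the target day is −419450 days from there, so JDN = 1879711.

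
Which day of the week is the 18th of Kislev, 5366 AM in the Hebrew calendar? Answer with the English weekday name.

In the Gregorian calendar this is 28 November 1605 (JDN 2307606).
Since JDN mod 7 = 0 (0 = Monday), the day is Monday.

Monday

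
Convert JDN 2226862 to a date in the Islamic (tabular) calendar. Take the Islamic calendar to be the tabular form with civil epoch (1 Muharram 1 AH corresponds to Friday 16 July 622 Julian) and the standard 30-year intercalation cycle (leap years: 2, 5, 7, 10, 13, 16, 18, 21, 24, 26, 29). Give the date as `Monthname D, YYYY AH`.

Ramadan 9, 786 AH

JDN 2226862 is 2 November 1384 in the proleptic Gregorian calendar.
In the tabular Islamic calendar that day is Ramadan 9, 786 AH.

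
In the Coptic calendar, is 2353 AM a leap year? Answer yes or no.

no

2353 mod 4 = 1; in the Coptic calendar a year is leap when year mod 4 = 3, so it is a common year.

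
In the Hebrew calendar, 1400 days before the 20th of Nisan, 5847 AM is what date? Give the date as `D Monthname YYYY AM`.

The starting date is JDN 2483433; 2483433 − 1400 = 2482033.
JDN 2482033 corresponds to 6 Tammuz 5843 AM.

6 Tammuz 5843 AM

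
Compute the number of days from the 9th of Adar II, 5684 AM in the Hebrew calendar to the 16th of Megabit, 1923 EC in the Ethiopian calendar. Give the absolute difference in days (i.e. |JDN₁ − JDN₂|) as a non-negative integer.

2566

JDN of the first date = 2423860.
JDN of the second date = 2426426.
|2426426 − 2423860| = 2566.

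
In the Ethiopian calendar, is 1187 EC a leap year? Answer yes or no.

1187 mod 4 = 3; in the Ethiopian calendar a year is leap when year mod 4 = 3, so it is a leap year.

yes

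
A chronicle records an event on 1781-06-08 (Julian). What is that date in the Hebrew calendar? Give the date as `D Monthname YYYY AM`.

26 Sivan 5541 AM

The source date corresponds to 19 June 1781 in the Gregorian calendar (JDN 2371727).
That day falls on 26 Sivan 5541 AM in the Hebrew calendar.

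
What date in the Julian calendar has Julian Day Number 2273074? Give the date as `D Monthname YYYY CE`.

4 May 1511 CE

JDN 2273074 is 14 May 1511 in the proleptic Gregorian calendar.
In the Julian calendar that day is 4 May 1511 CE.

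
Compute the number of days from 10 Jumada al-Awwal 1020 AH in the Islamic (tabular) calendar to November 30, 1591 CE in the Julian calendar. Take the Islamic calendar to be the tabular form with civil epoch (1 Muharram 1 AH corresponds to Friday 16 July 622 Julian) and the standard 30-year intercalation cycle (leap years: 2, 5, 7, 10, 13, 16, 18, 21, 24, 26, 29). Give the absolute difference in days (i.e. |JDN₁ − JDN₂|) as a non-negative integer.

7163

First date → JDN 2309667; second date → JDN 2302504.
The interval is |2309667 − 2302504| = 7163 days.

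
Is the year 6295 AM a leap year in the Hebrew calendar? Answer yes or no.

yes

Hebrew year 6295 is year 6 of its 19-year Metonic cycle; leap years are at positions 3, 6, 8, 11, 14, 17, 19, so it is a leap year (13 months).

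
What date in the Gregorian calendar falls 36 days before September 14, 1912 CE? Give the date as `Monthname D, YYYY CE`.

The starting date is JDN 2419660; 2419660 − 36 = 2419624.
JDN 2419624 corresponds to August 9, 1912 CE.

August 9, 1912 CE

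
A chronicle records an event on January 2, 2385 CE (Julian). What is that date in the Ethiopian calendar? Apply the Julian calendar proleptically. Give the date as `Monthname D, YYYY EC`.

Tir 7, 2377 EC

The source date corresponds to 18 January 2385 in the Gregorian calendar (JDN 2592181).
That day falls on 7 Tir 2377 EC in the Ethiopian calendar.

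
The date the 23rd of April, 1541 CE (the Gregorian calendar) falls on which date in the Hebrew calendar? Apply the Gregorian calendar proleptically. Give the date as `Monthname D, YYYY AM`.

Nisan 16, 5301 AM

Julian Day Number of the source date = 2284011.
Converting JDN 2284011 to the Hebrew calendar gives 16 Nisan 5301 AM.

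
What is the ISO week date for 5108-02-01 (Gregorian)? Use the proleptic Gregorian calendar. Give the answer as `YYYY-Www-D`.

The weekday is Saturday (ISO weekday 6).
That Saturday belongs to ISO week 5 of ISO year 5108.

5108-W05-6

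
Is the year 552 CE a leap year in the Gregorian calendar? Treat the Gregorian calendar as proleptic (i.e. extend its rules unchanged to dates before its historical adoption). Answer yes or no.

552 is divisible by 4 and not by 100, so it is a leap year.

yes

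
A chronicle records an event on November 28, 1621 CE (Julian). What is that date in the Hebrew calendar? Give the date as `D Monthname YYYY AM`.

25 Kislev 5382 AM

Julian Day Number of the source date = 2313460.
Converting JDN 2313460 to the Hebrew calendar gives 25 Kislev 5382 AM.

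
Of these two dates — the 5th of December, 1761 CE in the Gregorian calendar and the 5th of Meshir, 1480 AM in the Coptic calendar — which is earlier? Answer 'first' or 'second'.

First date → JDN 2364591; second date → JDN 2365389.
JDN 2364591 < JDN 2365389, so the first date is earlier.

first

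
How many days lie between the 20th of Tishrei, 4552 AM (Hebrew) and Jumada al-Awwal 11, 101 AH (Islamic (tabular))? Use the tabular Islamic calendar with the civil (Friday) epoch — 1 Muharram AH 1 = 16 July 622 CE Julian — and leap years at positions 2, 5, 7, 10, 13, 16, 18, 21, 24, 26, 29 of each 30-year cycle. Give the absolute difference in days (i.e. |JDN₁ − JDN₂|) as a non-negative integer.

26230

JDN of the first date = 2010235.
JDN of the second date = 1984005.
|1984005 − 2010235| = 26230.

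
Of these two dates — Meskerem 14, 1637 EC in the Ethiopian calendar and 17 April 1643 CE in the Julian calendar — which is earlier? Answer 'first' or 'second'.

second

First date → JDN 2321783; second date → JDN 2321270.
JDN 2321270 < JDN 2321783, so the second date is earlier.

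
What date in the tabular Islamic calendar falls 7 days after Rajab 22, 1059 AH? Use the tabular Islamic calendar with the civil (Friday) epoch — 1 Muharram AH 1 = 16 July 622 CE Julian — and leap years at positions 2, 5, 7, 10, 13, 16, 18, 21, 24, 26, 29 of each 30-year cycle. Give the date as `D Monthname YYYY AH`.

29 Rajab 1059 AH

Counting 7 days forward from JDN 2323558 reaches JDN 2323565, which is 29 Rajab 1059 AH.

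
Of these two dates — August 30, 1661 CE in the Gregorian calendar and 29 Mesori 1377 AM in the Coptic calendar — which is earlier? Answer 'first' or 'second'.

first

First date → JDN 2327970; second date → JDN 2327972.
JDN 2327970 < JDN 2327972, so the first date is earlier.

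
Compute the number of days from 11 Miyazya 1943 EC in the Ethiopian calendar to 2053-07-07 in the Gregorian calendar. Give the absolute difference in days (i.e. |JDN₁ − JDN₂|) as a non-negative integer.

37335

First date → JDN 2433756; second date → JDN 2471091.
The interval is |2433756 − 2471091| = 37335 days.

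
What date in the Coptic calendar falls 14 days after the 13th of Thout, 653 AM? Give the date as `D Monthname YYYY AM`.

27 Thout 653 AM

The starting date is JDN 2063185; 2063185 + 14 = 2063199.
JDN 2063199 corresponds to 27 Thout 653 AM.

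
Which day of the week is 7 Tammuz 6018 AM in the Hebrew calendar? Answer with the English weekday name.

Saturday

In the Gregorian calendar this is 10 July 2258 (JDN 2545968).
2545968 ≡ 5 (mod 7); counting from Monday = 0 gives Saturday.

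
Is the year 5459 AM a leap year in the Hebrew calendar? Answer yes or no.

yes

Hebrew year 5459 is year 6 of its 19-year Metonic cycle; leap years are at positions 3, 6, 8, 11, 14, 17, 19, so it is a leap year (13 months).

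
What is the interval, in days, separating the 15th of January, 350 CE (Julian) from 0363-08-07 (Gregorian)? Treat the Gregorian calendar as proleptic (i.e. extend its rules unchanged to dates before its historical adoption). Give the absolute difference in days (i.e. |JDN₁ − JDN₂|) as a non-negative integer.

4951

JDN of the first date = 1848910.
JDN of the second date = 1853861.
|1853861 − 1848910| = 4951.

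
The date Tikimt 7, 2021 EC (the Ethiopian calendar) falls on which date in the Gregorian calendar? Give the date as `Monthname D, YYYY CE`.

October 17, 2028 CE

Both dates share Julian Day Number 2462062; in the Gregorian calendar that is 17 October 2028 CE.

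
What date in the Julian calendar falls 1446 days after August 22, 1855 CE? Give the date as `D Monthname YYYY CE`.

The starting date is JDN 2398830; 2398830 + 1446 = 2400276.
JDN 2400276 corresponds to 7 August 1859 CE.

7 August 1859 CE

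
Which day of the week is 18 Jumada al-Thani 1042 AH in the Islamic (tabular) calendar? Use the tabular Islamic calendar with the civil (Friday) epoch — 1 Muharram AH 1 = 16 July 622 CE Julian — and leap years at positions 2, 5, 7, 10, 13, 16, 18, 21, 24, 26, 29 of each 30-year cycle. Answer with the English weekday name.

In the Gregorian calendar this is 31 December 1632 (JDN 2317501).
Since JDN mod 7 = 4 (0 = Monday), the day is Friday.

Friday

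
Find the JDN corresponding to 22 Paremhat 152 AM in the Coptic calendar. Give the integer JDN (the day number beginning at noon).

1880384

In the proleptic Gregorian calendar the same day is 19 March 436.
JDN 2451545 is 1 January 2000 CE (Gregorian); the target day is −571161 days from there, so JDN = 1880384.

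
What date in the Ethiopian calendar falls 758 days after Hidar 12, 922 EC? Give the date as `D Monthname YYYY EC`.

Counting 758 days forward from JDN 2060687 reaches JDN 2061445, which is 9 Tahsas 924 EC.

9 Tahsas 924 EC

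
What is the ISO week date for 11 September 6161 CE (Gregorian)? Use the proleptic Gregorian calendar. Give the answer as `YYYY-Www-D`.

The weekday is Friday (ISO weekday 5).
That Friday belongs to ISO week 37 of ISO year 6161.

6161-W37-5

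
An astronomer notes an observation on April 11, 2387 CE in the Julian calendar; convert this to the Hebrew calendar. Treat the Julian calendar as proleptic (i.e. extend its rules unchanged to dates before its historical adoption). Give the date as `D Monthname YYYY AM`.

8 Iyar 6147 AM

Both dates share Julian Day Number 2593010; in the Hebrew calendar that is 8 Iyar 6147 AM.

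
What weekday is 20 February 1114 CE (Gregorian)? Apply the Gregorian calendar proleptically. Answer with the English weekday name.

Friday

Since JDN mod 7 = 4 (0 = Monday), the day is Friday.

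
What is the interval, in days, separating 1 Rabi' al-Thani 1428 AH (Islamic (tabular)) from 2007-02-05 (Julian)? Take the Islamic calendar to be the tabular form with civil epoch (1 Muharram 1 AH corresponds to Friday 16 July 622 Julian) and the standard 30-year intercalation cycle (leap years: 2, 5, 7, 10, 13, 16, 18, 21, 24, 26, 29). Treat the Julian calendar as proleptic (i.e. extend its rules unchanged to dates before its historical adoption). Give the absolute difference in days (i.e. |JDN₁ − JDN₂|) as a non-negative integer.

JDN of the first date = 2454210.
JDN of the second date = 2454150.
|2454150 − 2454210| = 60.

60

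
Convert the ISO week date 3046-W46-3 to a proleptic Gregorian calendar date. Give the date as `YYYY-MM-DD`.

3046-11-11

ISO week 1 of 3046 is the week containing the first Thursday of 3046.
Week 46, day 3 (Wednesday) lands on 3046-11-11.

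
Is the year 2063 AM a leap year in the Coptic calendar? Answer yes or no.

yes

2063 mod 4 = 3; in the Coptic calendar a year is leap when year mod 4 = 3, so it is a leap year.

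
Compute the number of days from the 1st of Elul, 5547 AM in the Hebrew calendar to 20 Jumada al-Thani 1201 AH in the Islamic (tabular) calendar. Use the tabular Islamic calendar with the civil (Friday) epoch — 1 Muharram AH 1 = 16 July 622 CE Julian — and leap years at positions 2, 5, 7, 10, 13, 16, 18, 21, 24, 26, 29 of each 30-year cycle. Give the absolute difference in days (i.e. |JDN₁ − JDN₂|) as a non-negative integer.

JDN of the first date = 2373975.
JDN of the second date = 2373847.
|2373847 − 2373975| = 128.

128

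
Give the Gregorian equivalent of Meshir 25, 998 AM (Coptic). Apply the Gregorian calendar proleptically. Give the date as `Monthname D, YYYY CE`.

February 26, 1282 CE

Julian Day Number of the source date = 2189358.
Converting JDN 2189358 to the Gregorian calendar gives 26 February 1282 CE.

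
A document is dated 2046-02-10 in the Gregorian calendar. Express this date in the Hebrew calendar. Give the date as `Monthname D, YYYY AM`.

Adar I 4, 5806 AM

Both dates share Julian Day Number 2468387; in the Hebrew calendar that is 4 Adar I 5806 AM.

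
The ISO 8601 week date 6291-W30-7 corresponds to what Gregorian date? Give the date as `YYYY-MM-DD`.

6291-07-26

ISO week 1 of 6291 is the week containing the first Thursday of 6291.
Week 30, day 7 (Sunday) lands on 6291-07-26.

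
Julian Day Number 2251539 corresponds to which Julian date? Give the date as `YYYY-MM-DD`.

The proleptic Gregorian equivalent of JDN 2251539 is 27 May 1452.
In the Julian calendar that day is 1452-05-18.

1452-05-18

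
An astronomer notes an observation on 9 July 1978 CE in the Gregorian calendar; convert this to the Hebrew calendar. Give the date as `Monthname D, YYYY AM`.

Tammuz 4, 5738 AM

Both dates share Julian Day Number 2443699; in the Hebrew calendar that is 4 Tammuz 5738 AM.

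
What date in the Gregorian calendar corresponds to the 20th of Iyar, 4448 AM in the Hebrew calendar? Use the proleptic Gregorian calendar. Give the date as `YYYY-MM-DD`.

0688-04-29

Both dates share Julian Day Number 1972466; in the Gregorian calendar that is 29 April 688 CE.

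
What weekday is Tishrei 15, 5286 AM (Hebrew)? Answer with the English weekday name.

Monday

Equivalently 12 October 1525 Gregorian, JDN 2278339.
Since JDN mod 7 = 0 (0 = Monday), the day is Monday.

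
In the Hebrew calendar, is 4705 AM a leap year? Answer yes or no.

Hebrew year 4705 is year 12 of its 19-year Metonic cycle; leap years are at positions 3, 6, 8, 11, 14, 17, 19, so it is a common year (12 months).

no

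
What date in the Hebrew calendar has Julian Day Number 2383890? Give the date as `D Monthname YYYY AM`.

24 Tishrei 5575 AM

JDN 2383890 is 8 October 1814 in the Gregorian calendar.
In the Hebrew calendar that day is 24 Tishrei 5575 AM.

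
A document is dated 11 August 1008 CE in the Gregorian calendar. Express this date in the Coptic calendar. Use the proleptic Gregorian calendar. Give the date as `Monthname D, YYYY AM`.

Julian Day Number of the source date = 2089447.
Converting JDN 2089447 to the Coptic calendar gives 12 Mesori 724 AM.

Mesori 12, 724 AM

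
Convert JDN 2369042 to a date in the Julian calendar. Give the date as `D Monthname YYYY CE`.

The Gregorian equivalent of JDN 2369042 is 11 February 1774.
In the Julian calendar that day is 31 January 1774 CE.

31 January 1774 CE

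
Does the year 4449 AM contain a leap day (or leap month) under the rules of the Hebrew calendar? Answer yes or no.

yes

Hebrew year 4449 is year 3 of its 19-year Metonic cycle; leap years are at positions 3, 6, 8, 11, 14, 17, 19, so it is a leap year (13 months).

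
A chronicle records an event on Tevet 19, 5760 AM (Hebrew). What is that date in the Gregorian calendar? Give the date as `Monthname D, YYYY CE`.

December 28, 1999 CE

Both dates share Julian Day Number 2451541; in the Gregorian calendar that is 28 December 1999 CE.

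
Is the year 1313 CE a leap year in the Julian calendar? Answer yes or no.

1313 mod 4 = 1, so it is a common year in the Julian calendar.

no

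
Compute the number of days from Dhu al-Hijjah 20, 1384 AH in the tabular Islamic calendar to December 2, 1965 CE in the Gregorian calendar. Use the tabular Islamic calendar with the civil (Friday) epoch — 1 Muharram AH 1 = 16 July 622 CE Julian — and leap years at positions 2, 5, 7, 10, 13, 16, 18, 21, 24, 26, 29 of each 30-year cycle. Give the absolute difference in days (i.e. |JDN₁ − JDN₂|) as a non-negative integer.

First date → JDN 2438873; second date → JDN 2439097.
The interval is |2438873 − 2439097| = 224 days.

224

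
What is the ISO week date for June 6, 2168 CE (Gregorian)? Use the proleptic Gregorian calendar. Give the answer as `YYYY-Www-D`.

The weekday is Monday (ISO weekday 1).
That Monday belongs to ISO week 23 of ISO year 2168.

2168-W23-1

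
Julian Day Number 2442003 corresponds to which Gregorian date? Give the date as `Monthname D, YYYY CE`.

Counting from JDN 2299161 = 15 Oct 1582 gives an offset of 142842 days.

November 16, 1973 CE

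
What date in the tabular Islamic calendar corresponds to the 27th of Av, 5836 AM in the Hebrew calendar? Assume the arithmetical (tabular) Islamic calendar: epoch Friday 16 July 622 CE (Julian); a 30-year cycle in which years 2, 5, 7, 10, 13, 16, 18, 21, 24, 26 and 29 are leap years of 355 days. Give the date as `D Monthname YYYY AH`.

26 Ramadan 1499 AH

Julian Day Number of the source date = 2479542.
Converting JDN 2479542 to the tabular Islamic calendar gives 26 Ramadan 1499 AH.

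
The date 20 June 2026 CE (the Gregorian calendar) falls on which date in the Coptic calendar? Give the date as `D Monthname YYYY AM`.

Julian Day Number of the source date = 2461212.
Converting JDN 2461212 to the Coptic calendar gives 13 Paoni 1742 AM.

13 Paoni 1742 AM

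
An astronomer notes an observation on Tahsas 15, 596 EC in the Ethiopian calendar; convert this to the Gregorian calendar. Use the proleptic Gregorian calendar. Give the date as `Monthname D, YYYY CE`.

Both dates share Julian Day Number 1941649; in the Gregorian calendar that is 15 December 603 CE.

December 15, 603 CE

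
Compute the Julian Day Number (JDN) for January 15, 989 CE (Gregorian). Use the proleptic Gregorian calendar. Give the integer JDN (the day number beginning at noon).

JDN 2299161 is 15 October 1582 CE (Gregorian); the target day is −216861 days from there, so JDN = 2082300.

2082300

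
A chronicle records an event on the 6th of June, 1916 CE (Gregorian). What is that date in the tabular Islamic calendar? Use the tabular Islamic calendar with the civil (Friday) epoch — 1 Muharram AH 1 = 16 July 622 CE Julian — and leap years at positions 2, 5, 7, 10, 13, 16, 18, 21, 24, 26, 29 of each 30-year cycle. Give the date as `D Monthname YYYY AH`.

Julian Day Number of the source date = 2421021.
Converting JDN 2421021 to the tabular Islamic calendar gives 4 Sha'ban 1334 AH.

4 Sha'ban 1334 AH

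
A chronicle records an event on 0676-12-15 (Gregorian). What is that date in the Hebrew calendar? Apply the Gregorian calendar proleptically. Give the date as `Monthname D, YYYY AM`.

Tevet 1, 4437 AM

Julian Day Number of the source date = 1968313.
Converting JDN 1968313 to the Hebrew calendar gives 1 Tevet 4437 AM.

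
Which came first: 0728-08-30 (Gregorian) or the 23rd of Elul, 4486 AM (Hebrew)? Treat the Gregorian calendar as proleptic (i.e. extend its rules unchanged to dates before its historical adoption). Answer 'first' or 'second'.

second

Converting both to JDN: 1987198 vs 1986467; the smaller is the second.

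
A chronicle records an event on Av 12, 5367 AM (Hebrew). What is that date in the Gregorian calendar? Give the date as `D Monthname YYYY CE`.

5 August 1607 CE

Julian Day Number of the source date = 2308221.
Converting JDN 2308221 to the Gregorian calendar gives 5 August 1607 CE.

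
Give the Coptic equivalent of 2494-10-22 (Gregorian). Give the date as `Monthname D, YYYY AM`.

Paopi 9, 2211 AM

Both dates share Julian Day Number 2632270; in the Coptic calendar that is 9 Paopi 2211 AM.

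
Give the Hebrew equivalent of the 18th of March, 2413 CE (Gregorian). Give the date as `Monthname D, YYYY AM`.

Julian Day Number of the source date = 2602467.
Converting JDN 2602467 to the Hebrew calendar gives 15 Adar II 6173 AM.

Adar II 15, 6173 AM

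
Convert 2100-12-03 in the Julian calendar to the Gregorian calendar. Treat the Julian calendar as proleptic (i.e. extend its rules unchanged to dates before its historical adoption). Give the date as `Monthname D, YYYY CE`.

The Julian–Gregorian offset here is 14 days (Julian trailing).
3 December 2100 Julian + 14 days → 17 December 2100 Gregorian.

December 17, 2100 CE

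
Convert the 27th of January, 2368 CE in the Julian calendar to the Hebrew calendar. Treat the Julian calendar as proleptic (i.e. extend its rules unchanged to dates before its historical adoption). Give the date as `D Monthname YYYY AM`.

22 Shevat 6128 AM

Both dates share Julian Day Number 2585996; in the Hebrew calendar that is 22 Shevat 6128 AM.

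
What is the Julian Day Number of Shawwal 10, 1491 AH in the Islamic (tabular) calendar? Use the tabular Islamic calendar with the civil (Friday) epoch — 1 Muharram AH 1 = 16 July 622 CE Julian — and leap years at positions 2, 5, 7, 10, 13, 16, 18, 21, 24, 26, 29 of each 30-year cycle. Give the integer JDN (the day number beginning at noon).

In the Gregorian calendar the same day is 5 December 2068.
JDN 2451545 is 1 January 2000 CE (Gregorian); the target day is +25176 days from there, so JDN = 2476721.

2476721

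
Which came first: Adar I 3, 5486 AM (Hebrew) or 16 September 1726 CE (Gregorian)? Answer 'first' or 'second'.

The two dates have Julian Day Numbers 2351503 and 2351727 respectively.
Since 2351503 < 2351727, the first date comes first.

first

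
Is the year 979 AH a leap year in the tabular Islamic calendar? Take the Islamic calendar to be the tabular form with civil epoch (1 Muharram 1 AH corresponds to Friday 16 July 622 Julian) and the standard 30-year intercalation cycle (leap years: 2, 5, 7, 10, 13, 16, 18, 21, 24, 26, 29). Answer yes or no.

Year 979 AH is year 19 of its 30-year cycle; leap positions are 2, 5, 7, 10, 13, 16, 18, 21, 24, 26, 29, so it is a common year (354 days).

no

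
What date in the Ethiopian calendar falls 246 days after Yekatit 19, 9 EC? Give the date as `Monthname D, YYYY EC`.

Tikimt 20, 10 EC

JDN of Yekatit 19, 9 EC = 1727311.
1727311 + 246 = 1727557.
JDN 1727557 in the Ethiopian calendar is Tikimt 20, 10 EC.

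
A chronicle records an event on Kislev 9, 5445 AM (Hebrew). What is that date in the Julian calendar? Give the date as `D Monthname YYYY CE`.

6 November 1684 CE

Julian Day Number of the source date = 2336449.
Converting JDN 2336449 to the Julian calendar gives 6 November 1684 CE.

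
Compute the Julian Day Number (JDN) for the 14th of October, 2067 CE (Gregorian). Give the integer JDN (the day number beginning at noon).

JDN 2451545 is 1 January 2000 CE (Gregorian); the target day is +24758 days from there, so JDN = 2476303.

2476303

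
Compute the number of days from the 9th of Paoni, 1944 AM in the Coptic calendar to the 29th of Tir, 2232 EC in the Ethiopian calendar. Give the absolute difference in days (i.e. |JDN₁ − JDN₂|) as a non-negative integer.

First date → JDN 2534989; second date → JDN 2539242.
The interval is |2534989 − 2539242| = 4253 days.

4253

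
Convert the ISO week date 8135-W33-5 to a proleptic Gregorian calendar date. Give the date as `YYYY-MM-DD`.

ISO week 1 of 8135 is the week containing the first Thursday of 8135.
Week 33, day 5 (Friday) lands on 8135-08-19.

8135-08-19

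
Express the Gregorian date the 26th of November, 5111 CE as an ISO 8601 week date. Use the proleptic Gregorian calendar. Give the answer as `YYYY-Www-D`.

The weekday is Sunday (ISO weekday 7).
That Sunday belongs to ISO week 47 of ISO year 5111.

5111-W47-7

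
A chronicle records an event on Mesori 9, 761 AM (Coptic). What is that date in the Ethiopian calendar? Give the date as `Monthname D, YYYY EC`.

The source date corresponds to 8 August 1045 in the proleptic Gregorian calendar (JDN 2102958).
That day falls on 9 Nehase 1037 EC in the Ethiopian calendar.

Nehase 9, 1037 EC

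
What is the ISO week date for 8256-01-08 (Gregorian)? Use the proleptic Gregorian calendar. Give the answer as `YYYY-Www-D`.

8256-W02-2

The weekday is Tuesday (ISO weekday 2).
That Tuesday belongs to ISO week 2 of ISO year 8256.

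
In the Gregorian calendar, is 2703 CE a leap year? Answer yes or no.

no

2703 is not divisible by 4, so it is a common year.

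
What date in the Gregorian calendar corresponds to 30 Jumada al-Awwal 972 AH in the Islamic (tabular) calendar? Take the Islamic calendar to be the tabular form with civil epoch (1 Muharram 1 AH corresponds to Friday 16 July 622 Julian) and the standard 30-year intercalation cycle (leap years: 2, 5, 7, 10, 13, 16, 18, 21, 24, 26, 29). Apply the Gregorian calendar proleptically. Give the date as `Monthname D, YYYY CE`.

Both dates share Julian Day Number 2292677; in the Gregorian calendar that is 13 January 1565 CE.

January 13, 1565 CE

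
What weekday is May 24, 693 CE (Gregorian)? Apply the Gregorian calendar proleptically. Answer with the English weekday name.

Since JDN mod 7 = 2 (0 = Monday), the day is Wednesday.

Wednesday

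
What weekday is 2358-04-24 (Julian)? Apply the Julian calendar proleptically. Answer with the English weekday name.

Saturday

Equivalently 10 May 2358 Gregorian, JDN 2582431.
2582431 ≡ 5 (mod 7); counting from Monday = 0 gives Saturday.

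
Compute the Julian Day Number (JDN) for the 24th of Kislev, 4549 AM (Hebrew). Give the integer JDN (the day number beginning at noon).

Equivalently 1 December 788 (proleptic Gregorian).
JDN 2400001 is 17 November 1858 CE (Gregorian), MJD 0; the target day is −390795 days from there, so JDN = 2009206.

2009206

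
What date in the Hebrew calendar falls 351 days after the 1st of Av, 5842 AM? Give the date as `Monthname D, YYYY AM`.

Counting 351 days forward from JDN 2481703 reaches JDN 2482054, which is Tammuz 27, 5843 AM.

Tammuz 27, 5843 AM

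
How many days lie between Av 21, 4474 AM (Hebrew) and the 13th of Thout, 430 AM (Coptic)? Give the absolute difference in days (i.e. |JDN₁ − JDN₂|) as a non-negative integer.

331

First date → JDN 1982065; second date → JDN 1981734.
The interval is |1982065 − 1981734| = 331 days.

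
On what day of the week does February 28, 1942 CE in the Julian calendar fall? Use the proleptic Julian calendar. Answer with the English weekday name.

In the Gregorian calendar this is 13 March 1942 (JDN 2430432).
2430432 ≡ 4 (mod 7); counting from Monday = 0 gives Friday.

Friday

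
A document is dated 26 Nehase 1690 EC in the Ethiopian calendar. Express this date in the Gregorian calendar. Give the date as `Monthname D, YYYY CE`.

August 29, 1698 CE

Julian Day Number of the source date = 2341483.
Converting JDN 2341483 to the Gregorian calendar gives 29 August 1698 CE.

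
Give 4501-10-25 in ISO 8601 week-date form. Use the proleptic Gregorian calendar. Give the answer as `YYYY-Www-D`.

4501-W43-2

The weekday is Tuesday (ISO weekday 2).
That Tuesday belongs to ISO week 43 of ISO year 4501.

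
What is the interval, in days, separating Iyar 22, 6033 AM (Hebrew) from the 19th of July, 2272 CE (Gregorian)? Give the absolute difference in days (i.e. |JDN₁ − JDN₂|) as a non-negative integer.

295

First date → JDN 2551386; second date → JDN 2551091.
The interval is |2551386 − 2551091| = 295 days.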